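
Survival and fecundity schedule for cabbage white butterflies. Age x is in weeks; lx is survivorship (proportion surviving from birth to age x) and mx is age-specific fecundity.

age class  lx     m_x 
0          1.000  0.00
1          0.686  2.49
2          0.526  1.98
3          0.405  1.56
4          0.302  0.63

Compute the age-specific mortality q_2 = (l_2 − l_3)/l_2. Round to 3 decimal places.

0.230

q_2 = (l_2 − l_3) / l_2 = (0.526 − 0.405) / 0.526
     = 0.121 / 0.526 = 0.230038… → 0.230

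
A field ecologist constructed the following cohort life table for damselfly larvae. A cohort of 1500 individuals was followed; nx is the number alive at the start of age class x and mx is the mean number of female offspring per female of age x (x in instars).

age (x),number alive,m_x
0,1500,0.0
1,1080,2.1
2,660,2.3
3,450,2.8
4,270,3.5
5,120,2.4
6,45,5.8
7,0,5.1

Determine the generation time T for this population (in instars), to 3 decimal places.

lx = nx/n0 = nx/1500: 1, 0.72, 0.44, 0.3, 0.18, 0.08, 0.03, 0
lx·mx: 0, 1.512, 1.012, 0.84, 0.63, 0.192, 0.174, 0 → R0 = 4.36
x·lx·mx: 0, 1.512, 2.024, 2.52, 2.52, 0.96, 1.044, 0 → Σ = 10.58
T = 10.58 / 4.36 = 2.426606… → 2.427

2.427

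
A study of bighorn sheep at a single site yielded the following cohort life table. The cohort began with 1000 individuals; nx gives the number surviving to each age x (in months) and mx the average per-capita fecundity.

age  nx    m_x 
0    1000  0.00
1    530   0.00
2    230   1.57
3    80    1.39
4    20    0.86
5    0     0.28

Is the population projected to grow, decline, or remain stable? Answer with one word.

declining

lx = nx/n0 = nx/1000: 1, 0.53, 0.23, 0.08, 0.02, 0
R0 = Σ lx·mx = 0 + 0 + 0.3611 + 0.1112 + 0.0172 + 0 = 0.4895
R0 < 1, so the population is declining.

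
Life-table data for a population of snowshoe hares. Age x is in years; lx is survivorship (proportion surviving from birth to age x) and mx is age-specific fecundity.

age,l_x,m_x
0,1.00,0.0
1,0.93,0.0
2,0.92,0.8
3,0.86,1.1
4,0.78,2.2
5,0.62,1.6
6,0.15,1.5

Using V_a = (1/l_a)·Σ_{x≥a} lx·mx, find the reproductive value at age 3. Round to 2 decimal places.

4.51

lx·mx for x ≥ 3: 0.946, 1.716, 0.992, 0.225 → sum = 3.879
V_3 = 3.879 / l_3 = 3.879 / 0.86 = 4.510465… → 4.51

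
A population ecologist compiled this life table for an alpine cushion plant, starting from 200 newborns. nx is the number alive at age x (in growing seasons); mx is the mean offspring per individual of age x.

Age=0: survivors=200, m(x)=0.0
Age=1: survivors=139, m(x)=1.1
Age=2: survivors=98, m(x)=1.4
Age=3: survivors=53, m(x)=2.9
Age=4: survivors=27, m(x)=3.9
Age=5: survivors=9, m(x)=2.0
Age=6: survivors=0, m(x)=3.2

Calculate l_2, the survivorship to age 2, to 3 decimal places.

0.490

l_2 = n_2/n_0 = 98/200 = 0.49 → 0.490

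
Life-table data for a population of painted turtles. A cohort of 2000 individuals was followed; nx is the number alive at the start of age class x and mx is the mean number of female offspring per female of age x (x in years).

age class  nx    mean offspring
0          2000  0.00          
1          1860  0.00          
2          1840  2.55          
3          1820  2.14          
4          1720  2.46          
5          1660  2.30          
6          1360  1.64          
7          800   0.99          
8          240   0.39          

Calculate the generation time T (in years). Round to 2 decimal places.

lx = nx/n0 = nx/2000: 1, 0.93, 0.92, 0.91, 0.86, 0.83, 0.68, 0.4, 0.12
lx·mx: 0, 0, 2.346, 1.9474, 2.1156, 1.909, 1.1152, 0.396, 0.0468 → R0 = 9.876
x·lx·mx: 0, 0, 4.692, 5.8422, 8.4624, 9.545, 6.6912, 2.772, 0.3744 → Σ = 38.3792
T = 38.3792 / 9.876 = 3.886108… → 3.89

3.89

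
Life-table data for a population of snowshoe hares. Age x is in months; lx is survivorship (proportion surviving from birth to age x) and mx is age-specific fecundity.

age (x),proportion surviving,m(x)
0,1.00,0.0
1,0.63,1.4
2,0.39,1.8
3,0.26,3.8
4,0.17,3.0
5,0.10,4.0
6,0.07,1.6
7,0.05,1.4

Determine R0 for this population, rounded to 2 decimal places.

lx·mx by age: 0, 0.882, 0.702, 0.988, 0.51, 0.4, 0.112, 0.07
R0 = Σ lx·mx = 3.664 → 3.66

3.66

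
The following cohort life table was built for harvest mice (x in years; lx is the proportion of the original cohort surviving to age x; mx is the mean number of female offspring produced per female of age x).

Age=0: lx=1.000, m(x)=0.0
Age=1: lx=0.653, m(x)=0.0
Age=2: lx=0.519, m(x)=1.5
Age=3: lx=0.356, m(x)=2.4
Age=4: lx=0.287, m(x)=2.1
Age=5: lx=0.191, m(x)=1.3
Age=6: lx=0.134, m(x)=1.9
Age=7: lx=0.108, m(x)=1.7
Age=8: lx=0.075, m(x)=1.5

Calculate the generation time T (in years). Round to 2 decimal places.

3.78

lx·mx: 0, 0, 0.7785, 0.8544, 0.6027, 0.2483, 0.2546, 0.1836, 0.1125 → R0 = 3.0346
x·lx·mx: 0, 0, 1.557, 2.5632, 2.4108, 1.2415, 1.5276, 1.2852, 0.9 → Σ = 11.4853
T = 11.4853 / 3.0346 = 3.784782… → 3.78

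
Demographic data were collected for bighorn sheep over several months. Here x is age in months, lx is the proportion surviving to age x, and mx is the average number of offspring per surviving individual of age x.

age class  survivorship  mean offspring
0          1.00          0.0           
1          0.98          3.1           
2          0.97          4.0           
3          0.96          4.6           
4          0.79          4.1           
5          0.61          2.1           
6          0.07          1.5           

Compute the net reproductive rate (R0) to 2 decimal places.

lx·mx by age: 0, 3.038, 3.88, 4.416, 3.239, 1.281, 0.105
R0 = Σ lx·mx = 15.959 → 15.96

15.96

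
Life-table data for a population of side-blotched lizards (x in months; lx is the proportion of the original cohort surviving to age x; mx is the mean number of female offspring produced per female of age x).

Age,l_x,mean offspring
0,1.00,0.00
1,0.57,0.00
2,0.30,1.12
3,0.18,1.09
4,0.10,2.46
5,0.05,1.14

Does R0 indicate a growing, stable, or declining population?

declining

R0 = Σ lx·mx = 0 + 0 + 0.336 + 0.1962 + 0.246 + 0.057 = 0.8352
R0 < 1, so the population is declining.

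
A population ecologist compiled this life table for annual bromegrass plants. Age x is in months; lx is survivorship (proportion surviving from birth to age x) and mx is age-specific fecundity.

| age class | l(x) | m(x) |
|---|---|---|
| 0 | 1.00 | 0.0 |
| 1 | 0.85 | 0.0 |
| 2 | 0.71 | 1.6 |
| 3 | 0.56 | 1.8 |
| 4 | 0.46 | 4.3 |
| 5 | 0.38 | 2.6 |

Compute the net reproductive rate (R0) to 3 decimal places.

5.110

lx·mx by age: 0, 0, 1.136, 1.008, 1.978, 0.988
R0 = Σ lx·mx = 5.11 → 5.110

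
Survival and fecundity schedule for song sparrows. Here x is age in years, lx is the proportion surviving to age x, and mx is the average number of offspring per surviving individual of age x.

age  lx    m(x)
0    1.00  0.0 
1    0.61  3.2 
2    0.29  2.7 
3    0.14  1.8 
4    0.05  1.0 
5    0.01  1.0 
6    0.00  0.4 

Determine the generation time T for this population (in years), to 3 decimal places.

1.485

lx·mx: 0, 1.952, 0.783, 0.252, 0.05, 0.01, 0 → R0 = 3.047
x·lx·mx: 0, 1.952, 1.566, 0.756, 0.2, 0.05, 0 → Σ = 4.524
T = 4.524 / 3.047 = 1.484739… → 1.485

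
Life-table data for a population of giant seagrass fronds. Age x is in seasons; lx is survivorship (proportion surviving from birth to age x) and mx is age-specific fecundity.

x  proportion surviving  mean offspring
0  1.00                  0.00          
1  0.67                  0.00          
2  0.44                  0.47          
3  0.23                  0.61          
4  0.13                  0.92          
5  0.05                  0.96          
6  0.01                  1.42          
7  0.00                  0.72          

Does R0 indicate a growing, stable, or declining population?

R0 = Σ lx·mx = 0 + 0 + 0.2068 + 0.1403 + 0.1196 + 0.048 + 0.0142 + 0 = 0.5289
R0 < 1, so the population is declining.

declining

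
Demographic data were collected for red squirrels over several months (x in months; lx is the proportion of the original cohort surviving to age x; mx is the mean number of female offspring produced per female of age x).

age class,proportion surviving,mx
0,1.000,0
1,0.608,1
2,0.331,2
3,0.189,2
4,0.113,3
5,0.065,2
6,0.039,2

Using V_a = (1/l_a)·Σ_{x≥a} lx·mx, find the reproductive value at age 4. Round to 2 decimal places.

lx·mx for x ≥ 4: 0.339, 0.13, 0.078 → sum = 0.547
V_4 = 0.547 / l_4 = 0.547 / 0.113 = 4.840708… → 4.84

4.84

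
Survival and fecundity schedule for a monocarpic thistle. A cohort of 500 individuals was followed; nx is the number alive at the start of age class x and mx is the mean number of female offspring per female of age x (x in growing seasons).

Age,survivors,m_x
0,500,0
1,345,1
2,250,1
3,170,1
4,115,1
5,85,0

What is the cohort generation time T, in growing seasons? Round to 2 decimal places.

2.06

lx = nx/n0 = nx/500: 1, 0.69, 0.5, 0.34, 0.23, 0.17
lx·mx: 0, 0.69, 0.5, 0.34, 0.23, 0 → R0 = 1.76
x·lx·mx: 0, 0.69, 1, 1.02, 0.92, 0 → Σ = 3.63
T = 3.63 / 1.76 = 2.0625 → 2.06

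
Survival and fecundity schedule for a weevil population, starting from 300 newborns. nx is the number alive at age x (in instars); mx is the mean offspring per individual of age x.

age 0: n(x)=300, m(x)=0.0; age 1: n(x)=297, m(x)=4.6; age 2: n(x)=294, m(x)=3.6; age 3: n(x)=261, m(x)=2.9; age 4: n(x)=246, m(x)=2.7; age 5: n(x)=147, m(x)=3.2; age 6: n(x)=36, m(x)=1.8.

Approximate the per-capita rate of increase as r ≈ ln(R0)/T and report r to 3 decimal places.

lx = nx/n0 = nx/300: 1, 0.99, 0.98, 0.87, 0.82, 0.49, 0.12
R0 = Σ lx·mx = 0 + 4.554 + 3.528 + 2.523 + 2.214 + 1.568 + 0.216 = 14.603
Σ x·lx·mx = 37.171; T = 37.171/14.603 = 2.54544…
r ≈ ln(R0)/T = ln(14.603)/2.54544… = 1.05335… → 1.053

1.053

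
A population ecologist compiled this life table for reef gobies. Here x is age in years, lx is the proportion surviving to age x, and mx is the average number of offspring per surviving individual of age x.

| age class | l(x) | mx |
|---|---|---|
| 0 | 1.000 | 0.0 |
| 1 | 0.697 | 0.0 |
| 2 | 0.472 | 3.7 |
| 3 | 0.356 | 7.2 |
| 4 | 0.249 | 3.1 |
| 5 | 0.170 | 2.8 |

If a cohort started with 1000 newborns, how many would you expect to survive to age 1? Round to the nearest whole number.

Expected survivors = N0 · l_1 = 1000 × 0.697 = 697 → 697

697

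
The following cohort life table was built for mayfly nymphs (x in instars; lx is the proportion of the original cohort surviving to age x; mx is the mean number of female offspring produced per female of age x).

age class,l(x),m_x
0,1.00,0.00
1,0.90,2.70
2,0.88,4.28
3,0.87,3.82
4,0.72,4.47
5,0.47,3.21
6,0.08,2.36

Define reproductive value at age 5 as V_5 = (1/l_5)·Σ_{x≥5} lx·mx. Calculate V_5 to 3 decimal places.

lx·mx for x ≥ 5: 1.5087, 0.1888 → sum = 1.6975
V_5 = 1.6975 / l_5 = 1.6975 / 0.47 = 3.611702… → 3.612

3.612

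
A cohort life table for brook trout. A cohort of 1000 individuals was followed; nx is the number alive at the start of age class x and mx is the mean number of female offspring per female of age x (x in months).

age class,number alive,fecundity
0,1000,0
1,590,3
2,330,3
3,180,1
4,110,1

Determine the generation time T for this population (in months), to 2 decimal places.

lx = nx/n0 = nx/1000: 1, 0.59, 0.33, 0.18, 0.11
lx·mx: 0, 1.77, 0.99, 0.18, 0.11 → R0 = 3.05
x·lx·mx: 0, 1.77, 1.98, 0.54, 0.44 → Σ = 4.73
T = 4.73 / 3.05 = 1.55082… → 1.55

1.55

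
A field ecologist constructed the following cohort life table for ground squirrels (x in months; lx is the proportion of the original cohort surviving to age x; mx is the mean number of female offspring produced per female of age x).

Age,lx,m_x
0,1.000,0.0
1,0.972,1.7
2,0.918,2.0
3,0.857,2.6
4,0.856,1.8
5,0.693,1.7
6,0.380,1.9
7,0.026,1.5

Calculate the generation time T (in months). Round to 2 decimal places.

lx·mx: 0, 1.6524, 1.836, 2.2282, 1.5408, 1.1781, 0.722, 0.039 → R0 = 9.1965
x·lx·mx: 0, 1.6524, 3.672, 6.6846, 6.1632, 5.8905, 4.332, 0.273 → Σ = 28.6677
T = 28.6677 / 9.1965 = 3.11724… → 3.12

3.12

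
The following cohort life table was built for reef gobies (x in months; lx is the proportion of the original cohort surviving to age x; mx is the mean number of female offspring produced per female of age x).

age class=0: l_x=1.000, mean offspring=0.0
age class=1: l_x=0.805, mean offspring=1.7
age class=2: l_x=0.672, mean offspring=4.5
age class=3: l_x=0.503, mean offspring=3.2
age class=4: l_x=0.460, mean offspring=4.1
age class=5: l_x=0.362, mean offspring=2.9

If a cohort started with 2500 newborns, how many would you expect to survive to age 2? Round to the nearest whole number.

Expected survivors = N0 · l_2 = 2500 × 0.672 = 1680 → 1680

1680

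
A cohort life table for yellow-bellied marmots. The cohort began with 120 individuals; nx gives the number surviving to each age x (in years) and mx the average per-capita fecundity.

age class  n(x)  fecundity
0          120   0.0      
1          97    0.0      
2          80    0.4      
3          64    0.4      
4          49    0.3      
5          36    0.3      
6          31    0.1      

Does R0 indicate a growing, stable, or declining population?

lx = nx/n0 = nx/120: 1, 0.80833…, 0.66667…, 0.53333…, 0.40833…, 0.3, 0.25833…
R0 = Σ lx·mx = 0 + 0 + 0.266667… + 0.213333… + 0.1225… + 0.09 + 0.025833… = 0.718333…
R0 < 1, so the population is declining.

declining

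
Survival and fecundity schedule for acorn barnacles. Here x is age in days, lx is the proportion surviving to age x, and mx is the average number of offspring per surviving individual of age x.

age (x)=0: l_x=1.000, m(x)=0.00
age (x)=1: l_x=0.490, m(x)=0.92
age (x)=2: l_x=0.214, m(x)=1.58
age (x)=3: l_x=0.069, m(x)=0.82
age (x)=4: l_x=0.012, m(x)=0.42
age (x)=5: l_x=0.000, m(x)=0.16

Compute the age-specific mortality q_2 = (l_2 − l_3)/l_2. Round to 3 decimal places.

q_2 = (l_2 − l_3) / l_2 = (0.214 − 0.069) / 0.214
     = 0.145 / 0.214 = 0.67757… → 0.678

0.678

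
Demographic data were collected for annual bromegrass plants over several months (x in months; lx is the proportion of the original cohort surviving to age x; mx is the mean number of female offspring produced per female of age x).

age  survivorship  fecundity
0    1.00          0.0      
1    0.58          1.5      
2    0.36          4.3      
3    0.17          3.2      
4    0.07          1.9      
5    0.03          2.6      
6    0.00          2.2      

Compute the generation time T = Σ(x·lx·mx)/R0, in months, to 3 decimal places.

2.055

lx·mx: 0, 0.87, 1.548, 0.544, 0.133, 0.078, 0 → R0 = 3.173
x·lx·mx: 0, 0.87, 3.096, 1.632, 0.532, 0.39, 0 → Σ = 6.52
T = 6.52 / 3.173 = 2.054838… → 2.055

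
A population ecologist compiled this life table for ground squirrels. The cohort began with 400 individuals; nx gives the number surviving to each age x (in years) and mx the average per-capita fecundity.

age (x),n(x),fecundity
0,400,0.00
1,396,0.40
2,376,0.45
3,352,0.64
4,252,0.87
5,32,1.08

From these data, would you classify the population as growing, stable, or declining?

growing

lx = nx/n0 = nx/400: 1, 0.99, 0.94, 0.88, 0.63, 0.08
R0 = Σ lx·mx = 0 + 0.396 + 0.423 + 0.5632 + 0.5481 + 0.0864 = 2.0167
R0 > 1, so the population is growing.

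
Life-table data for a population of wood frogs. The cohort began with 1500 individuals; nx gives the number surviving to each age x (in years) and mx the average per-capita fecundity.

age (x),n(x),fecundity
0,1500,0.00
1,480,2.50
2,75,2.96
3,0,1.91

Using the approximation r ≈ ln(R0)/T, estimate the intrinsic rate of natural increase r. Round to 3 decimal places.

lx = nx/n0 = nx/1500: 1, 0.32, 0.05, 0
R0 = Σ lx·mx = 0 + 0.8 + 0.148 + 0 = 0.948
Σ x·lx·mx = 1.096; T = 1.096/0.948 = 1.15612…
r ≈ ln(R0)/T = ln(0.948)/1.15612… = -0.04619… → -0.046

-0.046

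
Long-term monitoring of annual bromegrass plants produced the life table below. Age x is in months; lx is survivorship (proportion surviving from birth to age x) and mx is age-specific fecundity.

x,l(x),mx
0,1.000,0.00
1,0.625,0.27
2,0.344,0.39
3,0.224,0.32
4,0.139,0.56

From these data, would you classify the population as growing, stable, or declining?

declining

R0 = Σ lx·mx = 0 + 0.16875 + 0.13416 + 0.07168 + 0.07784 = 0.45243
R0 < 1, so the population is declining.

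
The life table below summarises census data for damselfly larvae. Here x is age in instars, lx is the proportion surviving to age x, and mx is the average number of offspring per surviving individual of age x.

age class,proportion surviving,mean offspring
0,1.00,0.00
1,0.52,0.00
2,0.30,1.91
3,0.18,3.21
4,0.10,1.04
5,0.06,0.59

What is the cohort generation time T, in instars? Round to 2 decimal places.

lx·mx: 0, 0, 0.573, 0.5778, 0.104, 0.0354 → R0 = 1.2902
x·lx·mx: 0, 0, 1.146, 1.7334, 0.416, 0.177 → Σ = 3.4724
T = 3.4724 / 1.2902 = 2.691366… → 2.69

2.69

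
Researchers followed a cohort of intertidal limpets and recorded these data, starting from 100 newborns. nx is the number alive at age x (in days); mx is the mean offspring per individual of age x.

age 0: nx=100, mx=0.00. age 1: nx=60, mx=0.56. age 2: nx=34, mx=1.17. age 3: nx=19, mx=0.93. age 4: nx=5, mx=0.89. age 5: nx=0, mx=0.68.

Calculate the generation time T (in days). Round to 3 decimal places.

lx = nx/n0 = nx/100: 1, 0.6, 0.34, 0.19, 0.05, 0
lx·mx: 0, 0.336, 0.3978, 0.1767, 0.0445, 0 → R0 = 0.955
x·lx·mx: 0, 0.336, 0.7956, 0.5301, 0.178, 0 → Σ = 1.8397
T = 1.8397 / 0.955 = 1.926387… → 1.926

1.926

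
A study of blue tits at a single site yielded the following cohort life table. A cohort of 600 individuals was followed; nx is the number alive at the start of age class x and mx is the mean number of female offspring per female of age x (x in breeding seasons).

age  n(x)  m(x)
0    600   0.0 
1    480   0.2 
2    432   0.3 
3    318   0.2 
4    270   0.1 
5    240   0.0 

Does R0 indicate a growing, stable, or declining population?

lx = nx/n0 = nx/600: 1, 0.8, 0.72, 0.53, 0.45, 0.4
R0 = Σ lx·mx = 0 + 0.16 + 0.216 + 0.106 + 0.045 + 0 = 0.527
R0 < 1, so the population is declining.

declining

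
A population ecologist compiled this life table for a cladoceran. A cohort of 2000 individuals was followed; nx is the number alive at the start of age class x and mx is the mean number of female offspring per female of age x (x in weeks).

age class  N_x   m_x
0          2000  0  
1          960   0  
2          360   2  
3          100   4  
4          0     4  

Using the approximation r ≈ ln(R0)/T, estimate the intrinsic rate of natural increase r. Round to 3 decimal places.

-0.246

lx = nx/n0 = nx/2000: 1, 0.48, 0.18, 0.05, 0
R0 = Σ lx·mx = 0 + 0 + 0.36 + 0.2 + 0 = 0.56
Σ x·lx·mx = 1.32; T = 1.32/0.56 = 2.35714…
r ≈ ln(R0)/T = ln(0.56)/2.35714… = -0.24598… → -0.246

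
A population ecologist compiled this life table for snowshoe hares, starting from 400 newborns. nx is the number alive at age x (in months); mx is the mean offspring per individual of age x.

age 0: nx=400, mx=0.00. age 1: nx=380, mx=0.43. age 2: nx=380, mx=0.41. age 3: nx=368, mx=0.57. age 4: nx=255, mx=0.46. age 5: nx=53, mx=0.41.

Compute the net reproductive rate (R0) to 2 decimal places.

lx = nx/n0 = nx/400: 1, 0.95, 0.95, 0.92, 0.6375, 0.1325
lx·mx by age: 0, 0.4085, 0.3895, 0.5244, 0.29325, 0.054325
R0 = Σ lx·mx = 1.669975 → 1.67

1.67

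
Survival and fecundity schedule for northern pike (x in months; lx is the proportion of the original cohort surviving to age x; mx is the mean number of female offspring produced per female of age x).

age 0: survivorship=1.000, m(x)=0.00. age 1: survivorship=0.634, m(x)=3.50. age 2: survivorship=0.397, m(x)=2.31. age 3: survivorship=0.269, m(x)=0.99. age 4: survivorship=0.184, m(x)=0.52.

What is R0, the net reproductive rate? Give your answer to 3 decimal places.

lx·mx by age: 0, 2.219, 0.91707, 0.26631, 0.09568
R0 = Σ lx·mx = 3.49806 → 3.498

3.498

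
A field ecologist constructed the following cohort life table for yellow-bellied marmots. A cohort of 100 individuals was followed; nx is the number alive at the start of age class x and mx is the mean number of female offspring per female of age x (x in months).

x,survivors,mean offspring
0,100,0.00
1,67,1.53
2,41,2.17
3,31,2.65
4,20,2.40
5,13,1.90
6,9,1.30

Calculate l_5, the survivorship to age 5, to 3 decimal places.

l_5 = n_5/n_0 = 13/100 = 0.13 → 0.130

0.130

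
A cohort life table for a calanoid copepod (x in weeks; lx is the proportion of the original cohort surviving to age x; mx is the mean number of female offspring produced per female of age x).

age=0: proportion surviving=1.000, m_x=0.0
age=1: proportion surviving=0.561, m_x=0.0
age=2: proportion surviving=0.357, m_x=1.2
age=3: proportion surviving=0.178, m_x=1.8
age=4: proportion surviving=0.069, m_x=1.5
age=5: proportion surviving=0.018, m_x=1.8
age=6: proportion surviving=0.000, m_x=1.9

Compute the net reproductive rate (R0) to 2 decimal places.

lx·mx by age: 0, 0, 0.4284, 0.3204, 0.1035, 0.0324, 0
R0 = Σ lx·mx = 0.8847 → 0.88

0.88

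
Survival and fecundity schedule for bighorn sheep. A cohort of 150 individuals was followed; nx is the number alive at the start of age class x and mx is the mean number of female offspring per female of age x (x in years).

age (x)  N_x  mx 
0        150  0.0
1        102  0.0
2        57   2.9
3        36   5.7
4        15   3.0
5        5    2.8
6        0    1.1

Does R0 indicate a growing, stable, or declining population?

lx = nx/n0 = nx/150: 1, 0.68, 0.38, 0.24, 0.1, 0.03333…, 0
R0 = Σ lx·mx = 0 + 0 + 1.102 + 1.368 + 0.3 + 0.093333… + 0 = 2.863333…
R0 > 1, so the population is growing.

growing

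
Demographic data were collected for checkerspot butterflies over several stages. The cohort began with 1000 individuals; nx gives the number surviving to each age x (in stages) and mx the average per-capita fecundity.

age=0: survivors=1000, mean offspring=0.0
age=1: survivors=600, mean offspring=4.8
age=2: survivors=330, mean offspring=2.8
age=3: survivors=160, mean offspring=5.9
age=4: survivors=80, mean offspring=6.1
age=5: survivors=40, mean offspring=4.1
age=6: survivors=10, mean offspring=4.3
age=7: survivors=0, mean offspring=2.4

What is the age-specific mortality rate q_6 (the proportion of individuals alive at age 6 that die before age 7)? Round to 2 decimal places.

1.00

lx = nx/n0 = nx/1000: 1, 0.6, 0.33, 0.16, 0.08, 0.04, 0.01, 0
q_6 = (l_6 − l_7) / l_6 = (0.01 − 0) / 0.01
     = 0.01 / 0.01 = 1 → 1.00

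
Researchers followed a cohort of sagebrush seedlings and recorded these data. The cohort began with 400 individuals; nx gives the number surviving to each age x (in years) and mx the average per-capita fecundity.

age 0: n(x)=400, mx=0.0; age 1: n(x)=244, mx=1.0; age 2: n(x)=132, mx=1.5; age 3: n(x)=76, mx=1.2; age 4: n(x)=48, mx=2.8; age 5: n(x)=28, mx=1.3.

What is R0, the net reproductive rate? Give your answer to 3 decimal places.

lx = nx/n0 = nx/400: 1, 0.61, 0.33, 0.19, 0.12, 0.07
lx·mx by age: 0, 0.61, 0.495, 0.228, 0.336, 0.091
R0 = Σ lx·mx = 1.76 → 1.760

1.760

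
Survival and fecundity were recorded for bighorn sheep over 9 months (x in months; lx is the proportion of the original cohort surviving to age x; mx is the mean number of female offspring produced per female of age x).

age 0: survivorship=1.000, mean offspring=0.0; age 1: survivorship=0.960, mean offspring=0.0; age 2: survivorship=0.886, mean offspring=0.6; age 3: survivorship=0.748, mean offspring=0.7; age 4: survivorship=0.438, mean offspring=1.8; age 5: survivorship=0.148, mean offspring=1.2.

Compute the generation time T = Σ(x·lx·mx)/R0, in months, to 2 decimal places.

lx·mx: 0, 0, 0.5316, 0.5236, 0.7884, 0.1776 → R0 = 2.0212
x·lx·mx: 0, 0, 1.0632, 1.5708, 3.1536, 0.888 → Σ = 6.6756
T = 6.6756 / 2.0212 = 3.30279… → 3.30

3.30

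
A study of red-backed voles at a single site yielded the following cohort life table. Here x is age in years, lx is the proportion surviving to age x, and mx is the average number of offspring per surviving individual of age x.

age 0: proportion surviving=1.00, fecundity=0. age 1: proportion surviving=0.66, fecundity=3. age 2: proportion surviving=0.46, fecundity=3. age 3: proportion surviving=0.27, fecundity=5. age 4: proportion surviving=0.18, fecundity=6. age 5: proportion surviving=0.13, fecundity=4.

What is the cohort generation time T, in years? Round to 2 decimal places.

lx·mx: 0, 1.98, 1.38, 1.35, 1.08, 0.52 → R0 = 6.31
x·lx·mx: 0, 1.98, 2.76, 4.05, 4.32, 2.6 → Σ = 15.71
T = 15.71 / 6.31 = 2.489699… → 2.49

2.49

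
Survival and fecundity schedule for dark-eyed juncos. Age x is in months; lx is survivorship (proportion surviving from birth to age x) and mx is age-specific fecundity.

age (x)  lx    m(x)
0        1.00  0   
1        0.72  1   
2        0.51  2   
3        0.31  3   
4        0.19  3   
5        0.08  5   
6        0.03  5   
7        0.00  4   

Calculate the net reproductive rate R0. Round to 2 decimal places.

lx·mx by age: 0, 0.72, 1.02, 0.93, 0.57, 0.4, 0.15, 0
R0 = Σ lx·mx = 3.79 → 3.79

3.79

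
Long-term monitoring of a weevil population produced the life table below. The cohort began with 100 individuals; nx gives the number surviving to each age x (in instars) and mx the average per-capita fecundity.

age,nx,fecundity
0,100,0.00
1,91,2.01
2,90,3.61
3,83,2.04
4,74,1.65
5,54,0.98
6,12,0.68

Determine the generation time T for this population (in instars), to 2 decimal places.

2.49

lx = nx/n0 = nx/100: 1, 0.91, 0.9, 0.83, 0.74, 0.54, 0.12
lx·mx: 0, 1.8291, 3.249, 1.6932, 1.221, 0.5292, 0.0816 → R0 = 8.6031
x·lx·mx: 0, 1.8291, 6.498, 5.0796, 4.884, 2.646, 0.4896 → Σ = 21.4263
T = 21.4263 / 8.6031 = 2.490532… → 2.49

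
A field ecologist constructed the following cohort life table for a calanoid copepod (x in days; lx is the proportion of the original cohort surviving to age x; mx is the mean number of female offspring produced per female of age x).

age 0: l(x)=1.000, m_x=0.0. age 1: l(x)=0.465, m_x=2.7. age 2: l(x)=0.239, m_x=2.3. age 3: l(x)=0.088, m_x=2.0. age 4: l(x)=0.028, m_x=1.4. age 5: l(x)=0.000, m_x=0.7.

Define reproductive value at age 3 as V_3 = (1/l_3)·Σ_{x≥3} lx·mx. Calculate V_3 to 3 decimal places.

2.445

lx·mx for x ≥ 3: 0.176, 0.0392, 0 → sum = 0.2152
V_3 = 0.2152 / l_3 = 0.2152 / 0.088 = 2.445455… → 2.445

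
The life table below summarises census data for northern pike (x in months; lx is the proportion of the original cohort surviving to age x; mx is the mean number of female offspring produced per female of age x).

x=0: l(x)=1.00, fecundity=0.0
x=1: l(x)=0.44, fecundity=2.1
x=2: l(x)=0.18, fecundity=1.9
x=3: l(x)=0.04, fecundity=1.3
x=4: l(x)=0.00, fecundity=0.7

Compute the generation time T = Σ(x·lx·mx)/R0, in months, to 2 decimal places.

1.34

lx·mx: 0, 0.924, 0.342, 0.052, 0 → R0 = 1.318
x·lx·mx: 0, 0.924, 0.684, 0.156, 0 → Σ = 1.764
T = 1.764 / 1.318 = 1.338392… → 1.34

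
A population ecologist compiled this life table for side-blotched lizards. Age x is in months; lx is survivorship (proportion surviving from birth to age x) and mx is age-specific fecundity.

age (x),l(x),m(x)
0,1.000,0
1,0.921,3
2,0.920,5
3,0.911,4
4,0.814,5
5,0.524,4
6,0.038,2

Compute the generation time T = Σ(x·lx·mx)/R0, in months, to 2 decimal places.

lx·mx: 0, 2.763, 4.6, 3.644, 4.07, 2.096, 0.076 → R0 = 17.249
x·lx·mx: 0, 2.763, 9.2, 10.932, 16.28, 10.48, 0.456 → Σ = 50.111
T = 50.111 / 17.249 = 2.905154… → 2.91

2.91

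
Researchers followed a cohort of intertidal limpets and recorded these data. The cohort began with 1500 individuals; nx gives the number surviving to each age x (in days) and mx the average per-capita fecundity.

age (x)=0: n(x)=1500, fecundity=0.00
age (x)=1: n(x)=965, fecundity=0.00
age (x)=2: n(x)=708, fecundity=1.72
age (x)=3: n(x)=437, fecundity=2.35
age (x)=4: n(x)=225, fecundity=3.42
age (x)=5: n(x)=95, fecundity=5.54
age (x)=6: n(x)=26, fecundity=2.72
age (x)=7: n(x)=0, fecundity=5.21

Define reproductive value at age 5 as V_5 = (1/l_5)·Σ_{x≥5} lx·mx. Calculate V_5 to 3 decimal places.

lx = nx/n0 = nx/1500: 1, 0.64333…, 0.472, 0.29133…, 0.15, 0.06333…, 0.01733…, 0
lx·mx for x ≥ 5: 0.350867…, 0.047147…, 0 → sum = 0.398013…
V_5 = 0.398013… / l_5 = 0.398013… / 0.063333… = 6.284421… → 6.284

6.284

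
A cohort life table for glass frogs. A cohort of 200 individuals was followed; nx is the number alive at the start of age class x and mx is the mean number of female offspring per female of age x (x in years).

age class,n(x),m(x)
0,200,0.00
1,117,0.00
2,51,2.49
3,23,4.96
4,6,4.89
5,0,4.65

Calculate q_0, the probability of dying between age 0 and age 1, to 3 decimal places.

lx = nx/n0 = nx/200: 1, 0.585, 0.255, 0.115, 0.03, 0
q_0 = (l_0 − l_1) / l_0 = (1 − 0.585) / 1
     = 0.415 / 1 = 0.415 → 0.415

0.415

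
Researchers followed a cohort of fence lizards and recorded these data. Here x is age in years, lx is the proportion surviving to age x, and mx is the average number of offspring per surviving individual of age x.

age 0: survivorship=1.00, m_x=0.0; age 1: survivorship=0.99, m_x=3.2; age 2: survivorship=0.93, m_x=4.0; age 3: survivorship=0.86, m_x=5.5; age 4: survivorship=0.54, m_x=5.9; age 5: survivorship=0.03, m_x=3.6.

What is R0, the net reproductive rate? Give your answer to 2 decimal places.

lx·mx by age: 0, 3.168, 3.72, 4.73, 3.186, 0.108
R0 = Σ lx·mx = 14.912 → 14.91

14.91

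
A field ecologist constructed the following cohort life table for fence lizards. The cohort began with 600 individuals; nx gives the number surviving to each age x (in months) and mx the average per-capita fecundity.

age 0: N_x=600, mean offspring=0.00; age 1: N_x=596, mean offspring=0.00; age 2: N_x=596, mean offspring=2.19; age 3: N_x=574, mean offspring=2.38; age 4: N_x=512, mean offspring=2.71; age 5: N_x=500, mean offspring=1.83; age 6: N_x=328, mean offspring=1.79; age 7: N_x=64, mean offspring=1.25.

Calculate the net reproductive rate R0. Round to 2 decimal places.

9.40

lx = nx/n0 = nx/600: 1, 0.99333…, 0.99333…, 0.95667…, 0.85333…, 0.83333…, 0.54667…, 0.10667…
lx·mx by age: 0, 0, 2.1754…, 2.276867…, 2.312533…, 1.525…, 0.978533…, 0.133333…
R0 = Σ lx·mx = 9.401667… → 9.40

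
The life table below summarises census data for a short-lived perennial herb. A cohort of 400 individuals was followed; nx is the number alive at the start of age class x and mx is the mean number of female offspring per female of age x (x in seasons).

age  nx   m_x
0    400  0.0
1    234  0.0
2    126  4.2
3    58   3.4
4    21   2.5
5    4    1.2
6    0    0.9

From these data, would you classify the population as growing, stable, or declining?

growing

lx = nx/n0 = nx/400: 1, 0.585, 0.315, 0.145, 0.0525, 0.01, 0
R0 = Σ lx·mx = 0 + 0 + 1.323 + 0.493 + 0.13125 + 0.012 + 0 = 1.95925
R0 > 1, so the population is growing.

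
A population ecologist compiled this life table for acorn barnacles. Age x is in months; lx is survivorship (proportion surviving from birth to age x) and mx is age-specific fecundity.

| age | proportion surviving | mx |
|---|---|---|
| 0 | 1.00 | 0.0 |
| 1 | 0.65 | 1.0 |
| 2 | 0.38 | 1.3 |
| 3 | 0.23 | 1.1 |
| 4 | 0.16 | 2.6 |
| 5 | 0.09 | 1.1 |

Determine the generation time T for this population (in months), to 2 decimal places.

lx·mx: 0, 0.65, 0.494, 0.253, 0.416, 0.099 → R0 = 1.912
x·lx·mx: 0, 0.65, 0.988, 0.759, 1.664, 0.495 → Σ = 4.556
T = 4.556 / 1.912 = 2.382845… → 2.38

2.38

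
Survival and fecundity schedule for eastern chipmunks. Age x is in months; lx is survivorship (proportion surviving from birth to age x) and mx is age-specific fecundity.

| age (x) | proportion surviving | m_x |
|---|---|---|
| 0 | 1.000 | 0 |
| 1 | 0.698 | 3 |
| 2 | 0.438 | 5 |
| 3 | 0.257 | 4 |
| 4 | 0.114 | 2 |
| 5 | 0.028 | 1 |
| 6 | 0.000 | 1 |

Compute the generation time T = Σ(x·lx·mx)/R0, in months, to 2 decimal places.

1.91

lx·mx: 0, 2.094, 2.19, 1.028, 0.228, 0.028, 0 → R0 = 5.568
x·lx·mx: 0, 2.094, 4.38, 3.084, 0.912, 0.14, 0 → Σ = 10.61
T = 10.61 / 5.568 = 1.905532… → 1.91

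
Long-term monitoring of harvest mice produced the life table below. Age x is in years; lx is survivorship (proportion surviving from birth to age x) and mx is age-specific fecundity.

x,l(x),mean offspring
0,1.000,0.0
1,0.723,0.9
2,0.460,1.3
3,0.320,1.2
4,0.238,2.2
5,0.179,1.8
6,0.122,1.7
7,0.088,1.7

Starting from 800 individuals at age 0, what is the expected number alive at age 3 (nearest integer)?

Expected survivors = N0 · l_3 = 800 × 0.320 = 256 → 256

256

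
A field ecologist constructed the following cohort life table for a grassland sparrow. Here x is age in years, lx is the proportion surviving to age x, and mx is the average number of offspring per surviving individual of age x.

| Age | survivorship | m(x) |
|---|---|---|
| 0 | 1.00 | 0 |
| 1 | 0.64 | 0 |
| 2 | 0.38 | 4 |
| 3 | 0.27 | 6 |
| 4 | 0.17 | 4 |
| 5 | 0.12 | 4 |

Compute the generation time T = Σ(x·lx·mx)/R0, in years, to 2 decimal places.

3.03

lx·mx: 0, 0, 1.52, 1.62, 0.68, 0.48 → R0 = 4.3
x·lx·mx: 0, 0, 3.04, 4.86, 2.72, 2.4 → Σ = 13.02
T = 13.02 / 4.3 = 3.027907… → 3.03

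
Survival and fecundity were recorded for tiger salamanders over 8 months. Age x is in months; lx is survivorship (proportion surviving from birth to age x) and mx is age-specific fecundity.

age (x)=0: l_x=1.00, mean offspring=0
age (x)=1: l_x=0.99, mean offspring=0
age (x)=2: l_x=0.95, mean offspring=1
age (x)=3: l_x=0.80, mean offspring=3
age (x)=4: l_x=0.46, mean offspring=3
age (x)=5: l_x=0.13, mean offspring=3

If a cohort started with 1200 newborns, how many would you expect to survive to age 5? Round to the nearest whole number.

Expected survivors = N0 · l_5 = 1200 × 0.13 = 156 → 156

156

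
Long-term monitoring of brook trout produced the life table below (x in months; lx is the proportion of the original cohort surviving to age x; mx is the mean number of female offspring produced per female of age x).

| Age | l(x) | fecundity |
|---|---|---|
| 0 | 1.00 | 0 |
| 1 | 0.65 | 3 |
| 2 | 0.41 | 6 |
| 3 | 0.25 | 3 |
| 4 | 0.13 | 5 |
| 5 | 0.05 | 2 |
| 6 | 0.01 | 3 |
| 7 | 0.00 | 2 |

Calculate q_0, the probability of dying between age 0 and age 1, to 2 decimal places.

q_0 = (l_0 − l_1) / l_0 = (1 − 0.65) / 1
     = 0.35 / 1 = 0.35 → 0.35

0.35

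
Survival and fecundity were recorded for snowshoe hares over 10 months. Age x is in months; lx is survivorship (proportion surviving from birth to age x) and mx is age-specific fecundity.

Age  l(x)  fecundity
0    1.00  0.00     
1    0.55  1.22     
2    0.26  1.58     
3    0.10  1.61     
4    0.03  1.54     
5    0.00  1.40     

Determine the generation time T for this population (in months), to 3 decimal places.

1.676

lx·mx: 0, 0.671, 0.4108, 0.161, 0.0462, 0 → R0 = 1.289
x·lx·mx: 0, 0.671, 0.8216, 0.483, 0.1848, 0 → Σ = 2.1604
T = 2.1604 / 1.289 = 1.676028… → 1.676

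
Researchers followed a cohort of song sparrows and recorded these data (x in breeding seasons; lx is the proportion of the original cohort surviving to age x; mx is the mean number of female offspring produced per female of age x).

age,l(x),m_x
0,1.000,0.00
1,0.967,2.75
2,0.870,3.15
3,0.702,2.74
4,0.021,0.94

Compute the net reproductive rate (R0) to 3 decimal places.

7.343

lx·mx by age: 0, 2.65925, 2.7405, 1.92348, 0.01974
R0 = Σ lx·mx = 7.34297 → 7.343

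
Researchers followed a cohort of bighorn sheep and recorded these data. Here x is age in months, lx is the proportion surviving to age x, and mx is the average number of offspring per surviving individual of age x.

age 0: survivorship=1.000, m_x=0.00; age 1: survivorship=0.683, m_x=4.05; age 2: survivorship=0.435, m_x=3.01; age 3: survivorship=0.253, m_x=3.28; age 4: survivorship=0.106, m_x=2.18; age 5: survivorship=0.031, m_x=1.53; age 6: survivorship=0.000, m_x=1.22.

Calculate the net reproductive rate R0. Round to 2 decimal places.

lx·mx by age: 0, 2.76615, 1.30935, 0.82984, 0.23108, 0.04743, 0
R0 = Σ lx·mx = 5.18385 → 5.18

5.18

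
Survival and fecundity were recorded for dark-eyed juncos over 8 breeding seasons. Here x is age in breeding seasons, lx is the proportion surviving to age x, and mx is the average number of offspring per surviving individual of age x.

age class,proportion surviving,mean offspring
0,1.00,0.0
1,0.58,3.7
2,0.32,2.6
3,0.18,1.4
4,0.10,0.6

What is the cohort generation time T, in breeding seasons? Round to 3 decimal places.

lx·mx: 0, 2.146, 0.832, 0.252, 0.06 → R0 = 3.29
x·lx·mx: 0, 2.146, 1.664, 0.756, 0.24 → Σ = 4.806
T = 4.806 / 3.29 = 1.46079… → 1.461

1.461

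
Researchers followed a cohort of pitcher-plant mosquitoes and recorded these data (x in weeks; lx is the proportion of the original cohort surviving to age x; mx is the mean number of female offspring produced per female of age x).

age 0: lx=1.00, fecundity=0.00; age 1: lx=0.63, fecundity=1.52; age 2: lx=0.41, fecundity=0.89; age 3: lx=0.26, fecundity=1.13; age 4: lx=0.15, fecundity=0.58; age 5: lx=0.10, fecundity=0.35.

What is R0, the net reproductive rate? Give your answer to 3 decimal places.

1.738

lx·mx by age: 0, 0.9576, 0.3649, 0.2938, 0.087, 0.035
R0 = Σ lx·mx = 1.7383 → 1.738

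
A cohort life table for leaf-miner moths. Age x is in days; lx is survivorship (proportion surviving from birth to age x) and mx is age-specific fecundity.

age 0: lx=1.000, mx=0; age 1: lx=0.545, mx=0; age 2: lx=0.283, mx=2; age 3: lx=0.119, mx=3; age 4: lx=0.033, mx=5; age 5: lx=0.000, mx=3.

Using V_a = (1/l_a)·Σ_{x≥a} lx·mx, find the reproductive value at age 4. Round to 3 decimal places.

lx·mx for x ≥ 4: 0.165, 0 → sum = 0.165
V_4 = 0.165 / l_4 = 0.165 / 0.033 = 5 → 5.000

5.000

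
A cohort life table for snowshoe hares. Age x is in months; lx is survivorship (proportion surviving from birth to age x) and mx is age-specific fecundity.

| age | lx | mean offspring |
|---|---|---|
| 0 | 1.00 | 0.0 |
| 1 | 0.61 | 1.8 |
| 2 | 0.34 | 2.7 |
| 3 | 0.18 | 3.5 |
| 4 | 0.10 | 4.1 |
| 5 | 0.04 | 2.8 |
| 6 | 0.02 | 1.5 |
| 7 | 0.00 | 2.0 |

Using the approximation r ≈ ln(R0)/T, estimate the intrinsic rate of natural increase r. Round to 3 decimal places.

0.516

R0 = Σ lx·mx = 0 + 1.098 + 0.918 + 0.63 + 0.41 + 0.112 + 0.03 + 0 = 3.198
Σ x·lx·mx = 7.204; T = 7.204/3.198 = 2.25266…
r ≈ ln(R0)/T = ln(3.198)/2.25266… = 0.51607… → 0.516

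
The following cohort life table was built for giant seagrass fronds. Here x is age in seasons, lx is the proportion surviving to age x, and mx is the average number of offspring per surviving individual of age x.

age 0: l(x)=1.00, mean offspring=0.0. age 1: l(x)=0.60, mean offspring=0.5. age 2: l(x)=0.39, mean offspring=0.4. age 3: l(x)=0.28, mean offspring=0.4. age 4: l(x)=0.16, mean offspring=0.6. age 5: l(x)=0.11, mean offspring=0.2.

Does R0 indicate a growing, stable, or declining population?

declining

R0 = Σ lx·mx = 0 + 0.3 + 0.156 + 0.112 + 0.096 + 0.022 = 0.686
R0 < 1, so the population is declining.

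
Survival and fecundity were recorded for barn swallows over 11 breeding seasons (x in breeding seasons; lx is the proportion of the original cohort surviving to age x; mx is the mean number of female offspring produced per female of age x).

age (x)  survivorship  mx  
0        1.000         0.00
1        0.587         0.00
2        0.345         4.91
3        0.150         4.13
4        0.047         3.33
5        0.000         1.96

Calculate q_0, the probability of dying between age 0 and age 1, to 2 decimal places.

q_0 = (l_0 − l_1) / l_0 = (1 − 0.587) / 1
     = 0.413 / 1 = 0.413 → 0.41

0.41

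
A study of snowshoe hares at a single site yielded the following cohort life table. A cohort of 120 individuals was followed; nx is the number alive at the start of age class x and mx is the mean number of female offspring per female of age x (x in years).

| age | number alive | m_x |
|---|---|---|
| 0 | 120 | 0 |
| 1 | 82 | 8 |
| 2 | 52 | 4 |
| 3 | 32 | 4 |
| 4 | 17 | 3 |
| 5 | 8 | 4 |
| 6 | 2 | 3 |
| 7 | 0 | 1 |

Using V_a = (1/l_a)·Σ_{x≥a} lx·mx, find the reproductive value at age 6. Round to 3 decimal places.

lx = nx/n0 = nx/120: 1, 0.68333…, 0.43333…, 0.26667…, 0.14167…, 0.06667…, 0.01667…, 0
lx·mx for x ≥ 6: 0.05…, 0 → sum = 0.05…
V_6 = 0.05… / l_6 = 0.05… / 0.016667… = 3 → 3.000

3.000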